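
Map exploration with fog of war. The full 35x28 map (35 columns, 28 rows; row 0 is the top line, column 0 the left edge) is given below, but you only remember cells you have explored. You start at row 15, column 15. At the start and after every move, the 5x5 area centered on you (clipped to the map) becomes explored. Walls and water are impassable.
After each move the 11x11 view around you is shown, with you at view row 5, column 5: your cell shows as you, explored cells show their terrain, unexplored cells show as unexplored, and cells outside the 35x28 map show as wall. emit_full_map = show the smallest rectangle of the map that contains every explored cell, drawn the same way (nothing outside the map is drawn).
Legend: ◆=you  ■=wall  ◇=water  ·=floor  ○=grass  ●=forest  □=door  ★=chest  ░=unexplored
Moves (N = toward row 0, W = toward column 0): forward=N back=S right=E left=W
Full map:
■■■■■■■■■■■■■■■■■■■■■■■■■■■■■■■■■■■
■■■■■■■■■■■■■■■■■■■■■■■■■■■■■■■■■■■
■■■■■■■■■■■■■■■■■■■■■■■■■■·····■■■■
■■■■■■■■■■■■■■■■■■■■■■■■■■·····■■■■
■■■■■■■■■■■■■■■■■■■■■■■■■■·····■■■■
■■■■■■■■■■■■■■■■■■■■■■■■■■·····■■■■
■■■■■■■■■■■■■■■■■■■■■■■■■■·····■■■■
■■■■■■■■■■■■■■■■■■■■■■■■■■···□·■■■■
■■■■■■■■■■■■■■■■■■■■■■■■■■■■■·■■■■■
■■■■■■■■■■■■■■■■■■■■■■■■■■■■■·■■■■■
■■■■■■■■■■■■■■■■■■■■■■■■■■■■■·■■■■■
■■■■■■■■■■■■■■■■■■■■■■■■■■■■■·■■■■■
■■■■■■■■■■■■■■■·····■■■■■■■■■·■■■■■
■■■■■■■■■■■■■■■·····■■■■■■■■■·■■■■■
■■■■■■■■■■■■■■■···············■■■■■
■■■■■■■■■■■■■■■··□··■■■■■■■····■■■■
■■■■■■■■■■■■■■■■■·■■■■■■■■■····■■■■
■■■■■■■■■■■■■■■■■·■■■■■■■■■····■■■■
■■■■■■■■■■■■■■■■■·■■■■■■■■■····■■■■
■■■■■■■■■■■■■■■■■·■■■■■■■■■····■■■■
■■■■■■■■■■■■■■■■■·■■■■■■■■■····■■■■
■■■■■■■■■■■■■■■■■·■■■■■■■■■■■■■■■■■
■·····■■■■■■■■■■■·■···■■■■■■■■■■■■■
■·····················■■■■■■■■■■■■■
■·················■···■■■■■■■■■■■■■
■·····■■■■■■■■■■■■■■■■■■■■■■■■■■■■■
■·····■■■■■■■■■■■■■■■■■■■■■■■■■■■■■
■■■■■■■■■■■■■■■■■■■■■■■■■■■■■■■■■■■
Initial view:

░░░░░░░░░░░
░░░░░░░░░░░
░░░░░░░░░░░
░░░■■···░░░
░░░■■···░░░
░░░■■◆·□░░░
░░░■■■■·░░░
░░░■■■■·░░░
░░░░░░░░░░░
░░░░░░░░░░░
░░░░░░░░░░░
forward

░░░░░░░░░░░
░░░░░░░░░░░
░░░░░░░░░░░
░░░■■···░░░
░░░■■···░░░
░░░■■◆··░░░
░░░■■··□░░░
░░░■■■■·░░░
░░░■■■■·░░░
░░░░░░░░░░░
░░░░░░░░░░░

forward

░░░░░░░░░░░
░░░░░░░░░░░
░░░░░░░░░░░
░░░■■■■■░░░
░░░■■···░░░
░░░■■◆··░░░
░░░■■···░░░
░░░■■··□░░░
░░░■■■■·░░░
░░░■■■■·░░░
░░░░░░░░░░░

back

░░░░░░░░░░░
░░░░░░░░░░░
░░░■■■■■░░░
░░░■■···░░░
░░░■■···░░░
░░░■■◆··░░░
░░░■■··□░░░
░░░■■■■·░░░
░░░■■■■·░░░
░░░░░░░░░░░
░░░░░░░░░░░

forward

░░░░░░░░░░░
░░░░░░░░░░░
░░░░░░░░░░░
░░░■■■■■░░░
░░░■■···░░░
░░░■■◆··░░░
░░░■■···░░░
░░░■■··□░░░
░░░■■■■·░░░
░░░■■■■·░░░
░░░░░░░░░░░

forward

░░░░░░░░░░░
░░░░░░░░░░░
░░░░░░░░░░░
░░░■■■■■░░░
░░░■■■■■░░░
░░░■■◆··░░░
░░░■■···░░░
░░░■■···░░░
░░░■■··□░░░
░░░■■■■·░░░
░░░■■■■·░░░

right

░░░░░░░░░░░
░░░░░░░░░░░
░░░░░░░░░░░
░░■■■■■■░░░
░░■■■■■■░░░
░░■■·◆··░░░
░░■■····░░░
░░■■····░░░
░░■■··□░░░░
░░■■■■·░░░░
░░■■■■·░░░░

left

░░░░░░░░░░░
░░░░░░░░░░░
░░░░░░░░░░░
░░░■■■■■■░░
░░░■■■■■■░░
░░░■■◆···░░
░░░■■····░░
░░░■■····░░
░░░■■··□░░░
░░░■■■■·░░░
░░░■■■■·░░░

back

░░░░░░░░░░░
░░░░░░░░░░░
░░░■■■■■■░░
░░░■■■■■■░░
░░░■■····░░
░░░■■◆···░░
░░░■■····░░
░░░■■··□░░░
░░░■■■■·░░░
░░░■■■■·░░░
░░░░░░░░░░░

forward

░░░░░░░░░░░
░░░░░░░░░░░
░░░░░░░░░░░
░░░■■■■■■░░
░░░■■■■■■░░
░░░■■◆···░░
░░░■■····░░
░░░■■····░░
░░░■■··□░░░
░░░■■■■·░░░
░░░■■■■·░░░

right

░░░░░░░░░░░
░░░░░░░░░░░
░░░░░░░░░░░
░░■■■■■■░░░
░░■■■■■■░░░
░░■■·◆··░░░
░░■■····░░░
░░■■····░░░
░░■■··□░░░░
░░■■■■·░░░░
░░■■■■·░░░░

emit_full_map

■■■■■■
■■■■■■
■■·◆··
■■····
■■····
■■··□░
■■■■·░
■■■■·░

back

░░░░░░░░░░░
░░░░░░░░░░░
░░■■■■■■░░░
░░■■■■■■░░░
░░■■····░░░
░░■■·◆··░░░
░░■■····░░░
░░■■··□·░░░
░░■■■■·░░░░
░░■■■■·░░░░
░░░░░░░░░░░

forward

░░░░░░░░░░░
░░░░░░░░░░░
░░░░░░░░░░░
░░■■■■■■░░░
░░■■■■■■░░░
░░■■·◆··░░░
░░■■····░░░
░░■■····░░░
░░■■··□·░░░
░░■■■■·░░░░
░░■■■■·░░░░

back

░░░░░░░░░░░
░░░░░░░░░░░
░░■■■■■■░░░
░░■■■■■■░░░
░░■■····░░░
░░■■·◆··░░░
░░■■····░░░
░░■■··□·░░░
░░■■■■·░░░░
░░■■■■·░░░░
░░░░░░░░░░░

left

░░░░░░░░░░░
░░░░░░░░░░░
░░░■■■■■■░░
░░░■■■■■■░░
░░░■■····░░
░░░■■◆···░░
░░░■■····░░
░░░■■··□·░░
░░░■■■■·░░░
░░░■■■■·░░░
░░░░░░░░░░░

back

░░░░░░░░░░░
░░░■■■■■■░░
░░░■■■■■■░░
░░░■■····░░
░░░■■····░░
░░░■■◆···░░
░░░■■··□·░░
░░░■■■■·░░░
░░░■■■■·░░░
░░░░░░░░░░░
░░░░░░░░░░░

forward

░░░░░░░░░░░
░░░░░░░░░░░
░░░■■■■■■░░
░░░■■■■■■░░
░░░■■····░░
░░░■■◆···░░
░░░■■····░░
░░░■■··□·░░
░░░■■■■·░░░
░░░■■■■·░░░
░░░░░░░░░░░

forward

░░░░░░░░░░░
░░░░░░░░░░░
░░░░░░░░░░░
░░░■■■■■■░░
░░░■■■■■■░░
░░░■■◆···░░
░░░■■····░░
░░░■■····░░
░░░■■··□·░░
░░░■■■■·░░░
░░░■■■■·░░░

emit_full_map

■■■■■■
■■■■■■
■■◆···
■■····
■■····
■■··□·
■■■■·░
■■■■·░

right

░░░░░░░░░░░
░░░░░░░░░░░
░░░░░░░░░░░
░░■■■■■■░░░
░░■■■■■■░░░
░░■■·◆··░░░
░░■■····░░░
░░■■····░░░
░░■■··□·░░░
░░■■■■·░░░░
░░■■■■·░░░░

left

░░░░░░░░░░░
░░░░░░░░░░░
░░░░░░░░░░░
░░░■■■■■■░░
░░░■■■■■■░░
░░░■■◆···░░
░░░■■····░░
░░░■■····░░
░░░■■··□·░░
░░░■■■■·░░░
░░░■■■■·░░░


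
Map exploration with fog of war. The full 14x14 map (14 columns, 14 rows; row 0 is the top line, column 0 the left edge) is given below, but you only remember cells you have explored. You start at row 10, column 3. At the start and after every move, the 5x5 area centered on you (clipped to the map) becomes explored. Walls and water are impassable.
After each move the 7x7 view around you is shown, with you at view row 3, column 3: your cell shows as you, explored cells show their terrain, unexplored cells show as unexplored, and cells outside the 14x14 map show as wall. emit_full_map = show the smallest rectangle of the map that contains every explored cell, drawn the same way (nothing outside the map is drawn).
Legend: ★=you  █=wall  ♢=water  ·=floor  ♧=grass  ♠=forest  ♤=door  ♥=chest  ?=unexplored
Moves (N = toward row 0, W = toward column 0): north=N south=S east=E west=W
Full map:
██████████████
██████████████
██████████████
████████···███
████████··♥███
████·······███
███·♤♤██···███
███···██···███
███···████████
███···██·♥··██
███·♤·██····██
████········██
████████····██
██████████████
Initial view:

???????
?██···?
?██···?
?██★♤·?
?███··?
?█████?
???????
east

???????
██···█?
██···█?
██·★·█?
███···?
██████?
???????

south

██···█?
██···█?
██·♤·█?
███★··?
██████?
?█████?
███████

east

█···█??
█···██?
█·♤·██?
██·★··?
██████?
██████?
███████

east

···█???
···██·?
·♤·██·?
█··★··?
█████·?
██████?
███████

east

··█????
··██·♥?
♤·██··?
···★··?
████··?
██████?
███████

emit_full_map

██···█???
██···██·♥
██·♤·██··
███···★··
███████··
?████████

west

···█???
···██·♥
·♤·██··
█··★···
█████··
███████
███████

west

█···█??
█···██·
█·♤·██·
██·★···
██████·
███████
███████

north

???????
█···██?
█···██·
█·♤★██·
██·····
██████·
███████

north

???????
?···██?
█···██?
█··★██·
█·♤·██·
██·····
██████·

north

???????
?·♤♤██?
?···██?
█··★██?
█···██·
█·♤·██·
██·····

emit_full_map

??·♤♤██??
??···██??
██··★██??
██···██·♥
██·♤·██··
███······
███████··
?████████

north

???????
?█····?
?·♤♤██?
?··★██?
█···██?
█···██·
█·♤·██·

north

???????
?█████?
?█····?
?·♤★██?
?···██?
█···██?
█···██·

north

???????
?█████?
?█████?
?█·★··?
?·♤♤██?
?···██?
█···██?

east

???????
█████·?
█████·?
█··★··?
·♤♤██·?
···██·?
···██??

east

???????
████··?
████··?
···★··?
♤♤██··?
··██··?
··██???

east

???????
███···?
███··♥?
···★··?
♤██···?
·██···?
·██????

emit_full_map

??█████···
??█████··♥
??█····★··
??·♤♤██···
??···██···
██···██???
██···██·♥?
██·♤·██··?
███······?
███████··?
?████████?

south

███···?
███··♥?
······?
♤██★··?
·██···?
·█████?
·██·♥??

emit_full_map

??█████···
??█████··♥
??█·······
??·♤♤██★··
??···██···
██···█████
██···██·♥?
██·♤·██··?
███······?
███████··?
?████████?


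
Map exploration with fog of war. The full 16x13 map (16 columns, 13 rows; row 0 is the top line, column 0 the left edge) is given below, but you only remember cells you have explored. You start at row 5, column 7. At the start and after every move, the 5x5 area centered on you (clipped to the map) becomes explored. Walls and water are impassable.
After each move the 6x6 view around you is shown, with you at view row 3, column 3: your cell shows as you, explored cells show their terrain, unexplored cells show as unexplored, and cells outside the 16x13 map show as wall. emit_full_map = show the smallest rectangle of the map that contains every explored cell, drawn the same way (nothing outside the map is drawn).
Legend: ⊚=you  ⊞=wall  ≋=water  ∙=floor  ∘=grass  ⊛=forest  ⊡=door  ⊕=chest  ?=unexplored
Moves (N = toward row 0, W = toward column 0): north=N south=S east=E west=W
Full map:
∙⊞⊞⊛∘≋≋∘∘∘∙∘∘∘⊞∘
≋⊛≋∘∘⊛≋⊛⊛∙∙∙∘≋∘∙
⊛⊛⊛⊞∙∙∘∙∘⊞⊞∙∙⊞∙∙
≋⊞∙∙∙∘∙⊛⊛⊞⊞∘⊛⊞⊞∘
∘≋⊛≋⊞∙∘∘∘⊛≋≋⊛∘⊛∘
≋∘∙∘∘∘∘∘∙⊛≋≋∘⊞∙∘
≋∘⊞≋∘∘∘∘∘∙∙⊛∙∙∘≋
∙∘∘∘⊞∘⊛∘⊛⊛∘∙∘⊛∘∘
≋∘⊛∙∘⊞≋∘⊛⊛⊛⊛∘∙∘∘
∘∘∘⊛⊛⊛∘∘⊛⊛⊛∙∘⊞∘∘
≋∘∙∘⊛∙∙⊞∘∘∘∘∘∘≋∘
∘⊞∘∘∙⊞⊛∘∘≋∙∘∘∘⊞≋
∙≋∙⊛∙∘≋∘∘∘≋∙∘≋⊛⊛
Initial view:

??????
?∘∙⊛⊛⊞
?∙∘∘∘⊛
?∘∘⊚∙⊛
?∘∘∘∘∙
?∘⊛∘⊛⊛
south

?∘∙⊛⊛⊞
?∙∘∘∘⊛
?∘∘∘∙⊛
?∘∘⊚∘∙
?∘⊛∘⊛⊛
?⊞≋∘⊛⊛

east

∘∙⊛⊛⊞?
∙∘∘∘⊛≋
∘∘∘∙⊛≋
∘∘∘⊚∙∙
∘⊛∘⊛⊛∘
⊞≋∘⊛⊛⊛

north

??????
∘∙⊛⊛⊞⊞
∙∘∘∘⊛≋
∘∘∘⊚⊛≋
∘∘∘∘∙∙
∘⊛∘⊛⊛∘

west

??????
?∘∙⊛⊛⊞
?∙∘∘∘⊛
?∘∘⊚∙⊛
?∘∘∘∘∙
?∘⊛∘⊛⊛

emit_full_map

∘∙⊛⊛⊞⊞
∙∘∘∘⊛≋
∘∘⊚∙⊛≋
∘∘∘∘∙∙
∘⊛∘⊛⊛∘
⊞≋∘⊛⊛⊛

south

?∘∙⊛⊛⊞
?∙∘∘∘⊛
?∘∘∘∙⊛
?∘∘⊚∘∙
?∘⊛∘⊛⊛
?⊞≋∘⊛⊛

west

??∘∙⊛⊛
?⊞∙∘∘∘
?∘∘∘∘∙
?∘∘⊚∘∘
?⊞∘⊛∘⊛
?∘⊞≋∘⊛

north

??????
?∙∘∙⊛⊛
?⊞∙∘∘∘
?∘∘⊚∘∙
?∘∘∘∘∘
?⊞∘⊛∘⊛

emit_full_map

∙∘∙⊛⊛⊞⊞
⊞∙∘∘∘⊛≋
∘∘⊚∘∙⊛≋
∘∘∘∘∘∙∙
⊞∘⊛∘⊛⊛∘
∘⊞≋∘⊛⊛⊛


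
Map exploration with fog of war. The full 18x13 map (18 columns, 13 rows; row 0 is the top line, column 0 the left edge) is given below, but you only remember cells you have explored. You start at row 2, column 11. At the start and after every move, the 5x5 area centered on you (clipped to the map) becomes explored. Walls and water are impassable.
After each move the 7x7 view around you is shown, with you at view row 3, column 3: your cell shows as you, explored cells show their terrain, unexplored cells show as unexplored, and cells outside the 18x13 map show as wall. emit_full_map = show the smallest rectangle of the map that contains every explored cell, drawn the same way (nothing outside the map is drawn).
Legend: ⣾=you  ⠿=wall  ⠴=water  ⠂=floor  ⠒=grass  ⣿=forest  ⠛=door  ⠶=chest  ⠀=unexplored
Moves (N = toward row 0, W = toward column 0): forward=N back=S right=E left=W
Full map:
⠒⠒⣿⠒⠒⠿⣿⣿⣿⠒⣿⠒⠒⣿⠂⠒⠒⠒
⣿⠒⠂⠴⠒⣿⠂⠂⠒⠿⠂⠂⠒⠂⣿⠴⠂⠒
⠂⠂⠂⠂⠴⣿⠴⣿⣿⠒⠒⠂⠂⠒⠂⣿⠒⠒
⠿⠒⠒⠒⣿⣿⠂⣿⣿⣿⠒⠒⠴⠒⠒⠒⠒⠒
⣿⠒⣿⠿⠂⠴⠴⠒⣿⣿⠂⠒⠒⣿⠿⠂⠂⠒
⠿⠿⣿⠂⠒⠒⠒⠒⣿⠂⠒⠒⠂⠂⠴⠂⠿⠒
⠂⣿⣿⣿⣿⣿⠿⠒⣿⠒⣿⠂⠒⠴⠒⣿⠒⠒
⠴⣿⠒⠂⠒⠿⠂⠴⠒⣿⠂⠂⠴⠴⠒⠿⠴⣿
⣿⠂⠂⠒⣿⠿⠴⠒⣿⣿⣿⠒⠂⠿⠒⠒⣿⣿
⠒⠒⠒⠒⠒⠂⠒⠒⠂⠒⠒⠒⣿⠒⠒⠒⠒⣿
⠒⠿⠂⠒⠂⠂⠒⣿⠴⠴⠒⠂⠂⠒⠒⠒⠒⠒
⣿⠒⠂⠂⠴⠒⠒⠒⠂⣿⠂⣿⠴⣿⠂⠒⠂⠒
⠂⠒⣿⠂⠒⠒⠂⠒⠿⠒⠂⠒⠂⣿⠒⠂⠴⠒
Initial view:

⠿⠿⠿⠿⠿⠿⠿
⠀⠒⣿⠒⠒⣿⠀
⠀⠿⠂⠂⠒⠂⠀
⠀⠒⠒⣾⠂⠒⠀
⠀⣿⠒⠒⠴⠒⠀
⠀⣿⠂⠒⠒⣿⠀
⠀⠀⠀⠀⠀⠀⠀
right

⠿⠿⠿⠿⠿⠿⠿
⠒⣿⠒⠒⣿⠂⠀
⠿⠂⠂⠒⠂⣿⠀
⠒⠒⠂⣾⠒⠂⠀
⣿⠒⠒⠴⠒⠒⠀
⣿⠂⠒⠒⣿⠿⠀
⠀⠀⠀⠀⠀⠀⠀

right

⠿⠿⠿⠿⠿⠿⠿
⣿⠒⠒⣿⠂⠒⠀
⠂⠂⠒⠂⣿⠴⠀
⠒⠂⠂⣾⠂⣿⠀
⠒⠒⠴⠒⠒⠒⠀
⠂⠒⠒⣿⠿⠂⠀
⠀⠀⠀⠀⠀⠀⠀

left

⠿⠿⠿⠿⠿⠿⠿
⠒⣿⠒⠒⣿⠂⠒
⠿⠂⠂⠒⠂⣿⠴
⠒⠒⠂⣾⠒⠂⣿
⣿⠒⠒⠴⠒⠒⠒
⣿⠂⠒⠒⣿⠿⠂
⠀⠀⠀⠀⠀⠀⠀

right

⠿⠿⠿⠿⠿⠿⠿
⣿⠒⠒⣿⠂⠒⠀
⠂⠂⠒⠂⣿⠴⠀
⠒⠂⠂⣾⠂⣿⠀
⠒⠒⠴⠒⠒⠒⠀
⠂⠒⠒⣿⠿⠂⠀
⠀⠀⠀⠀⠀⠀⠀

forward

⠿⠿⠿⠿⠿⠿⠿
⠿⠿⠿⠿⠿⠿⠿
⣿⠒⠒⣿⠂⠒⠀
⠂⠂⠒⣾⣿⠴⠀
⠒⠂⠂⠒⠂⣿⠀
⠒⠒⠴⠒⠒⠒⠀
⠂⠒⠒⣿⠿⠂⠀

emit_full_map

⠒⣿⠒⠒⣿⠂⠒
⠿⠂⠂⠒⣾⣿⠴
⠒⠒⠂⠂⠒⠂⣿
⣿⠒⠒⠴⠒⠒⠒
⣿⠂⠒⠒⣿⠿⠂

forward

⠿⠿⠿⠿⠿⠿⠿
⠿⠿⠿⠿⠿⠿⠿
⠿⠿⠿⠿⠿⠿⠿
⣿⠒⠒⣾⠂⠒⠀
⠂⠂⠒⠂⣿⠴⠀
⠒⠂⠂⠒⠂⣿⠀
⠒⠒⠴⠒⠒⠒⠀

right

⠿⠿⠿⠿⠿⠿⠿
⠿⠿⠿⠿⠿⠿⠿
⠿⠿⠿⠿⠿⠿⠿
⠒⠒⣿⣾⠒⠒⠀
⠂⠒⠂⣿⠴⠂⠀
⠂⠂⠒⠂⣿⠒⠀
⠒⠴⠒⠒⠒⠀⠀

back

⠿⠿⠿⠿⠿⠿⠿
⠿⠿⠿⠿⠿⠿⠿
⠒⠒⣿⠂⠒⠒⠀
⠂⠒⠂⣾⠴⠂⠀
⠂⠂⠒⠂⣿⠒⠀
⠒⠴⠒⠒⠒⠒⠀
⠒⠒⣿⠿⠂⠀⠀

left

⠿⠿⠿⠿⠿⠿⠿
⠿⠿⠿⠿⠿⠿⠿
⣿⠒⠒⣿⠂⠒⠒
⠂⠂⠒⣾⣿⠴⠂
⠒⠂⠂⠒⠂⣿⠒
⠒⠒⠴⠒⠒⠒⠒
⠂⠒⠒⣿⠿⠂⠀

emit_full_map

⠒⣿⠒⠒⣿⠂⠒⠒
⠿⠂⠂⠒⣾⣿⠴⠂
⠒⠒⠂⠂⠒⠂⣿⠒
⣿⠒⠒⠴⠒⠒⠒⠒
⣿⠂⠒⠒⣿⠿⠂⠀

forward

⠿⠿⠿⠿⠿⠿⠿
⠿⠿⠿⠿⠿⠿⠿
⠿⠿⠿⠿⠿⠿⠿
⣿⠒⠒⣾⠂⠒⠒
⠂⠂⠒⠂⣿⠴⠂
⠒⠂⠂⠒⠂⣿⠒
⠒⠒⠴⠒⠒⠒⠒

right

⠿⠿⠿⠿⠿⠿⠿
⠿⠿⠿⠿⠿⠿⠿
⠿⠿⠿⠿⠿⠿⠿
⠒⠒⣿⣾⠒⠒⠀
⠂⠒⠂⣿⠴⠂⠀
⠂⠂⠒⠂⣿⠒⠀
⠒⠴⠒⠒⠒⠒⠀

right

⠿⠿⠿⠿⠿⠿⠿
⠿⠿⠿⠿⠿⠿⠿
⠿⠿⠿⠿⠿⠿⠿
⠒⣿⠂⣾⠒⠒⠿
⠒⠂⣿⠴⠂⠒⠿
⠂⠒⠂⣿⠒⠒⠿
⠴⠒⠒⠒⠒⠀⠿

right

⠿⠿⠿⠿⠿⠿⠿
⠿⠿⠿⠿⠿⠿⠿
⠿⠿⠿⠿⠿⠿⠿
⣿⠂⠒⣾⠒⠿⠿
⠂⣿⠴⠂⠒⠿⠿
⠒⠂⣿⠒⠒⠿⠿
⠒⠒⠒⠒⠀⠿⠿

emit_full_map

⠒⣿⠒⠒⣿⠂⠒⣾⠒
⠿⠂⠂⠒⠂⣿⠴⠂⠒
⠒⠒⠂⠂⠒⠂⣿⠒⠒
⣿⠒⠒⠴⠒⠒⠒⠒⠀
⣿⠂⠒⠒⣿⠿⠂⠀⠀


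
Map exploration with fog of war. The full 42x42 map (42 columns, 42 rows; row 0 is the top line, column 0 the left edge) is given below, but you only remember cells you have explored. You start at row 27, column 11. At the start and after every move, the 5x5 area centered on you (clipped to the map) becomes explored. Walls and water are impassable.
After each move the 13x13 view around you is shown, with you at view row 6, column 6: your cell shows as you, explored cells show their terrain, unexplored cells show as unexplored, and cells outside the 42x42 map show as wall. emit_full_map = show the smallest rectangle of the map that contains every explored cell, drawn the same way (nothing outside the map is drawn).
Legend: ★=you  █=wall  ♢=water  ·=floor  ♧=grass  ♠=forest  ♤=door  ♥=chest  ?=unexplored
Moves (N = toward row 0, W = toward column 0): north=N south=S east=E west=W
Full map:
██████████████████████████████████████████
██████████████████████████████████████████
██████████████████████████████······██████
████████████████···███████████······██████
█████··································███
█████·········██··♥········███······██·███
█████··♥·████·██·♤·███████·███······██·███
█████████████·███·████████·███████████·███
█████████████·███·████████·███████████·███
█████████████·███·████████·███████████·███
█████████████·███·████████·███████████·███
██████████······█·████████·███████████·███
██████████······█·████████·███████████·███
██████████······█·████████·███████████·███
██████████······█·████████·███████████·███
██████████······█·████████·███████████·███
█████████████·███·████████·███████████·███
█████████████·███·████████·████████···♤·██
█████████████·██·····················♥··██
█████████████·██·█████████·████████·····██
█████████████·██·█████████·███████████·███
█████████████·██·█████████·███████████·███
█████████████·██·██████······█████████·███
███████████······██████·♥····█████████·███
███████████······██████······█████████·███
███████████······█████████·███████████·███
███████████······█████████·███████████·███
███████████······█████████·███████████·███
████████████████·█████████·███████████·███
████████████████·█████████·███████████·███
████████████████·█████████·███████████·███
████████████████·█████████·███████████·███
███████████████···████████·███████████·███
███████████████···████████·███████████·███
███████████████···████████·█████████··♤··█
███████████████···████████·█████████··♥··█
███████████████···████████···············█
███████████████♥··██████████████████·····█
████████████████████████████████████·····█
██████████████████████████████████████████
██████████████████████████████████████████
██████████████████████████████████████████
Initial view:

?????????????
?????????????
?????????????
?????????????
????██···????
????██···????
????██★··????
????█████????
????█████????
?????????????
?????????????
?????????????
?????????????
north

?????????????
?????????????
?????????????
?????????????
????██···????
????██···????
????██★··????
????██···????
????█████????
????█████????
?????????????
?????????????
?????????????

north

?????????????
?????????????
?????????????
?????????????
????██···????
????██···????
????██★··????
????██···????
????██···????
????█████????
????█████????
?????????????
?????????????

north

?????????????
?????????????
?????????????
?????????????
????████·????
????██···????
????██★··????
????██···????
????██···????
????██···????
????█████????
????█████????
?????????????

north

?????????????
?????????????
?????????????
?????????????
????████·????
????████·????
????██★··????
????██···????
????██···????
????██···????
????██···????
????█████????
????█████????

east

?????????????
?????????????
?????????????
?????????????
???████·█????
???████·█????
???██·★··????
???██····????
???██····????
???██···?????
???██···?????
???█████?????
???█████?????

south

?????????????
?????????????
?????????????
???████·█????
???████·█????
???██····????
???██·★··????
???██····????
???██····????
???██···?????
???█████?????
???█████?????
?????????????

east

?????????????
?????????????
?????????????
??████·█?????
??████·██????
??██·····????
??██··★··????
??██·····????
??██·····????
??██···??????
??█████??????
??█████??????
?????????????

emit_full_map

████·█?
████·██
██·····
██··★··
██·····
██·····
██···??
█████??
█████??

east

?????????????
?????????????
?????????????
?████·█??????
?████·██·????
?██······????
?██···★··????
?██······????
?██······????
?██···???????
?█████???????
?█████???????
?????????????

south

?????????????
?????????????
?████·█??????
?████·██·????
?██······????
?██······????
?██···★··????
?██······????
?██······????
?█████???????
?█████???????
?????????????
?????????????

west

?????????????
?????????????
??████·█?????
??████·██·???
??██······???
??██······???
??██··★···???
??██······???
??██······???
??█████??????
??█████??????
?????????????
?????????????

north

?????????????
?????????????
?????????????
??████·█?????
??████·██·???
??██······???
??██··★···???
??██······???
??██······???
??██······???
??█████??????
??█████??????
?????????????

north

?????????????
?????????????
?????????????
?????????????
??████·██????
??████·██·???
??██··★···???
??██······???
??██······???
??██······???
??██······???
??█████??????
??█████??????

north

?????????????
?????????????
?????????????
?????????????
????██·██????
??████·██????
??████★██·???
??██······???
??██······???
??██······???
??██······???
??██······???
??█████??????

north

?????????????
?????????????
?????????????
?????????????
????██·██????
????██·██????
??████★██????
??████·██·???
??██······???
??██······???
??██······???
??██······???
??██······???

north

?????????????
?????????????
?????????????
?????????????
????██·██????
????██·██????
????██★██????
??████·██????
??████·██·???
??██······???
??██······???
??██······???
??██······???

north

?????????????
?????????????
?????????????
?????????????
????██·██????
????██·██????
????██★██????
????██·██????
??████·██????
??████·██·???
??██······???
??██······???
??██······???

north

?????????????
?????????????
?????????????
?????????????
????██·██????
????██·██????
????██★██????
????██·██????
????██·██????
??████·██????
??████·██·???
??██······???
??██······???

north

?????????????
?????????????
?????????????
?????????????
????·····????
????██·██????
????██★██????
????██·██????
????██·██????
????██·██????
??████·██????
??████·██·???
??██······???

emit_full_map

??·····?
??██·██?
??██★██?
??██·██?
??██·██?
??██·██?
████·██?
████·██·
██······
██······
██······
██······
██······
█████???
█████???


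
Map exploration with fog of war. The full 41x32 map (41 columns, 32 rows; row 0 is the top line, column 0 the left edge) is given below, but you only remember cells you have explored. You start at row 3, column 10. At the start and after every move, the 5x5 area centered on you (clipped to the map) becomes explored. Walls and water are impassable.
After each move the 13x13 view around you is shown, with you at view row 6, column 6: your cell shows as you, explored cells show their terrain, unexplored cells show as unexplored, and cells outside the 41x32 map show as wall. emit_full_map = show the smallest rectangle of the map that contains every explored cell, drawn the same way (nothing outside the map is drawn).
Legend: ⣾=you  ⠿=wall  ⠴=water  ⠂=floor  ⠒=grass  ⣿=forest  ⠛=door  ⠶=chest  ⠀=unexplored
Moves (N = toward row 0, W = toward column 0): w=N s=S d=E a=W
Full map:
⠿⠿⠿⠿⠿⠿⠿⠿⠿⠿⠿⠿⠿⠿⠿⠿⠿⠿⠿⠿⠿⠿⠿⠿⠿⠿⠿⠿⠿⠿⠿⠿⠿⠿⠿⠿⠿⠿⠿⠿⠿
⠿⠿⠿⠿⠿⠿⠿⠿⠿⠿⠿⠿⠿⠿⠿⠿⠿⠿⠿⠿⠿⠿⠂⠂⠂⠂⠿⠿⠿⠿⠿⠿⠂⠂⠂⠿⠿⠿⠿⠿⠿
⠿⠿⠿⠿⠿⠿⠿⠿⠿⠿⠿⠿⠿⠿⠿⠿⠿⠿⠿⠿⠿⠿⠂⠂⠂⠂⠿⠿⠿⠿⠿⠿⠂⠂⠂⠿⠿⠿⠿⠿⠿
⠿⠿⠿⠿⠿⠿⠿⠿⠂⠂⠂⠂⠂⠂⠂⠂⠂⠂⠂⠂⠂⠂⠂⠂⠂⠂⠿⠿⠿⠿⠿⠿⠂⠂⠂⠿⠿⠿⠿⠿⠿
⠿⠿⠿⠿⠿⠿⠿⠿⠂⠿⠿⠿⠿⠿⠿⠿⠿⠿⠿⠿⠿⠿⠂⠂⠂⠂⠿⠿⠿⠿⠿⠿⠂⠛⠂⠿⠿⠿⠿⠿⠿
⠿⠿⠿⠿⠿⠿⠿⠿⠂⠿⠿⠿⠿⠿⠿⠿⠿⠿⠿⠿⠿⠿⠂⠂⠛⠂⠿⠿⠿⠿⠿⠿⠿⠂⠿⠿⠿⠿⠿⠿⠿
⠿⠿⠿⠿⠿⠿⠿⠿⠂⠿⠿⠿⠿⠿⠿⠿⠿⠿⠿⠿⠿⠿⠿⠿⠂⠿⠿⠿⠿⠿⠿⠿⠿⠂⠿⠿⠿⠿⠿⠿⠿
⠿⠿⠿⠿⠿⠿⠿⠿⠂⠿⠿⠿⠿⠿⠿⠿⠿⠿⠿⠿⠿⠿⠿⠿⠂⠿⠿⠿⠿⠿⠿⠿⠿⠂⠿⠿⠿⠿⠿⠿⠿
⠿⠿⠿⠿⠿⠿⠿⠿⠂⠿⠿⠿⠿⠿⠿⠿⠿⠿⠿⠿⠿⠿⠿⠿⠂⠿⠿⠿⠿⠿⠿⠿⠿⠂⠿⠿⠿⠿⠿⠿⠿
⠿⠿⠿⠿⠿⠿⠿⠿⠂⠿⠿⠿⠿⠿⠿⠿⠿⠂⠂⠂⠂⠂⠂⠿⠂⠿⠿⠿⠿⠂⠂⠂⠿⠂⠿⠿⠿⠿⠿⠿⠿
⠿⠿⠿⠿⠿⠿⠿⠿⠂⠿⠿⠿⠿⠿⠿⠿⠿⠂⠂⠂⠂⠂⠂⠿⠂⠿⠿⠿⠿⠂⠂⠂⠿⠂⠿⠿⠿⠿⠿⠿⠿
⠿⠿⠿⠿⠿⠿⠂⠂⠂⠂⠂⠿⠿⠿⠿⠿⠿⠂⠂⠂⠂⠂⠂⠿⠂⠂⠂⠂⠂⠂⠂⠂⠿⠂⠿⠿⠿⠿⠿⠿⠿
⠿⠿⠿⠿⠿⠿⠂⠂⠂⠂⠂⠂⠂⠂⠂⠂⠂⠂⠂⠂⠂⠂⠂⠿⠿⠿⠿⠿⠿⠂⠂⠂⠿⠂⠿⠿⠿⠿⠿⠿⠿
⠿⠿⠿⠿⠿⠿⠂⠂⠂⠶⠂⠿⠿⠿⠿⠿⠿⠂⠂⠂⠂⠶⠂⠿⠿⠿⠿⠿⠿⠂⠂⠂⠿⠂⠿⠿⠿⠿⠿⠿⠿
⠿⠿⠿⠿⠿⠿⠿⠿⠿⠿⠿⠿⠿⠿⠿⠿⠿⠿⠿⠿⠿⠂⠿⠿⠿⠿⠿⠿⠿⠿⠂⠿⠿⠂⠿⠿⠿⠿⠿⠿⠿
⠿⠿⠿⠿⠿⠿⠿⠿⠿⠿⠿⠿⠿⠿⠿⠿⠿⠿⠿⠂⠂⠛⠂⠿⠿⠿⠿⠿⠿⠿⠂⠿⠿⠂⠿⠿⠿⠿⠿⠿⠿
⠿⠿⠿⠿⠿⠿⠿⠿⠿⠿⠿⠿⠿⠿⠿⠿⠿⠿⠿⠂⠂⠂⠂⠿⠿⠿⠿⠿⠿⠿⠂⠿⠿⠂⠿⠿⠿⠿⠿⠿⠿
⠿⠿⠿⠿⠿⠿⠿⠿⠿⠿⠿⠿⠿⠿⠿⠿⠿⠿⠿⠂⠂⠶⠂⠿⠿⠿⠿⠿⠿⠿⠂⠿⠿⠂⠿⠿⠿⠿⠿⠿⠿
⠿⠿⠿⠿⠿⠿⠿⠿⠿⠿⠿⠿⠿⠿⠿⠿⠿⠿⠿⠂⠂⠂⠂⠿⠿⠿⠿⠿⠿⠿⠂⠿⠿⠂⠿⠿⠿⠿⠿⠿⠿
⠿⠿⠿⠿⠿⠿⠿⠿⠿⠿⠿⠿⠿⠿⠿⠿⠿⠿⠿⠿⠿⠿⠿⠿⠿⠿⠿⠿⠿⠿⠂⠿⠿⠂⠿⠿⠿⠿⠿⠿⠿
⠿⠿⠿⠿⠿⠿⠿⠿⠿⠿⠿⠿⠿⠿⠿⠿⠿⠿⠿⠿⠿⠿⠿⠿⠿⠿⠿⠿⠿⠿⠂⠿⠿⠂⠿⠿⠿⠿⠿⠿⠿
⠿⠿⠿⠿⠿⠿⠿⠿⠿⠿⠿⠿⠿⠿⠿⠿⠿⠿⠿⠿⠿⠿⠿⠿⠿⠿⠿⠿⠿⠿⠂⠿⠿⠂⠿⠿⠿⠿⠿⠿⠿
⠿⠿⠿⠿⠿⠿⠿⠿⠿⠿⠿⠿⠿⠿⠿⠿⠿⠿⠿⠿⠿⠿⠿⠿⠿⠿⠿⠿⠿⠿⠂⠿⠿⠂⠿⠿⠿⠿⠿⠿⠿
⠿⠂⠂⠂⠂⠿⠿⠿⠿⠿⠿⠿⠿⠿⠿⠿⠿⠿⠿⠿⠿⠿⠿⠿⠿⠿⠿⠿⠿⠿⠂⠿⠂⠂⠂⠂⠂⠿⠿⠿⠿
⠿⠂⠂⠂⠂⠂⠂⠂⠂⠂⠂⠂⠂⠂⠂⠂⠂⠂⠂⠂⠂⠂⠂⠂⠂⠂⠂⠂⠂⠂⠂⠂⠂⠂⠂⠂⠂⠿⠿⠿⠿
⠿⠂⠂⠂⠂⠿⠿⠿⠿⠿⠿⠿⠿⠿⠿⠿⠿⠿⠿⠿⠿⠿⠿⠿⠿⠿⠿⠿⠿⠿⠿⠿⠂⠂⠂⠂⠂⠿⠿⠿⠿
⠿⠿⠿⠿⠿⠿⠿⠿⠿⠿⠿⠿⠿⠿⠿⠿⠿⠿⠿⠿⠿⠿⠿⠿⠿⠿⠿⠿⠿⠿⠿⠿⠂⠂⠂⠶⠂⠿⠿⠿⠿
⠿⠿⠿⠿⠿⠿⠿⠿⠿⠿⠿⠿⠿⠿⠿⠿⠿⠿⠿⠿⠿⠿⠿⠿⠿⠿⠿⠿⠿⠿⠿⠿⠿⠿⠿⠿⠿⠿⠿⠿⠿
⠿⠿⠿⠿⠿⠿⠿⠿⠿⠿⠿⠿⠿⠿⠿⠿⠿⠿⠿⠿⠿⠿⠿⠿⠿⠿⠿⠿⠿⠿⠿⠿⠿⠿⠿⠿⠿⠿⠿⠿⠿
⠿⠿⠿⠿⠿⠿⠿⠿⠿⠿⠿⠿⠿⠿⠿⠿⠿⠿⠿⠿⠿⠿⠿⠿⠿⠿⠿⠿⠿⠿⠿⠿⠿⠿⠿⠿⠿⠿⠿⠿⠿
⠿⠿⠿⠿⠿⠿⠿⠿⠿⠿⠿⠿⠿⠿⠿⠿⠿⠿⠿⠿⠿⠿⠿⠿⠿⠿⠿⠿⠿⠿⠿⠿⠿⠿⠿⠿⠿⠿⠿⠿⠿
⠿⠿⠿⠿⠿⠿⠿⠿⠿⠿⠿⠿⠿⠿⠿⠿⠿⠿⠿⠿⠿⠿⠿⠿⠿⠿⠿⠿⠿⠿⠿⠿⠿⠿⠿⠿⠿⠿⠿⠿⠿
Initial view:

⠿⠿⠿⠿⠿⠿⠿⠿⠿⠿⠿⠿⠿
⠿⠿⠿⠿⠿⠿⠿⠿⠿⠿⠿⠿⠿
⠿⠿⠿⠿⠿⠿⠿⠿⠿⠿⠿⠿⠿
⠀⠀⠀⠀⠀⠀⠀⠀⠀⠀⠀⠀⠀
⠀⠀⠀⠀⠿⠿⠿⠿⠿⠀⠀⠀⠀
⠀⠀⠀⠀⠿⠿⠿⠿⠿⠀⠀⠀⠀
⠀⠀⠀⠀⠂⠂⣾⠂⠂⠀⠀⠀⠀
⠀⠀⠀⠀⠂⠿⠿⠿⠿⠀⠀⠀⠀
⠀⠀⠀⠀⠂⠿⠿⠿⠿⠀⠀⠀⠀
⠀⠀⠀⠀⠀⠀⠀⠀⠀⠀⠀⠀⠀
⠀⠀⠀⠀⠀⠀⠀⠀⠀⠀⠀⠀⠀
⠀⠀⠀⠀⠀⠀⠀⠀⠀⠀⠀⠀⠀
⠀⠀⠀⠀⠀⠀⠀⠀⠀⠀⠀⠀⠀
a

⠿⠿⠿⠿⠿⠿⠿⠿⠿⠿⠿⠿⠿
⠿⠿⠿⠿⠿⠿⠿⠿⠿⠿⠿⠿⠿
⠿⠿⠿⠿⠿⠿⠿⠿⠿⠿⠿⠿⠿
⠀⠀⠀⠀⠀⠀⠀⠀⠀⠀⠀⠀⠀
⠀⠀⠀⠀⠿⠿⠿⠿⠿⠿⠀⠀⠀
⠀⠀⠀⠀⠿⠿⠿⠿⠿⠿⠀⠀⠀
⠀⠀⠀⠀⠿⠂⣾⠂⠂⠂⠀⠀⠀
⠀⠀⠀⠀⠿⠂⠿⠿⠿⠿⠀⠀⠀
⠀⠀⠀⠀⠿⠂⠿⠿⠿⠿⠀⠀⠀
⠀⠀⠀⠀⠀⠀⠀⠀⠀⠀⠀⠀⠀
⠀⠀⠀⠀⠀⠀⠀⠀⠀⠀⠀⠀⠀
⠀⠀⠀⠀⠀⠀⠀⠀⠀⠀⠀⠀⠀
⠀⠀⠀⠀⠀⠀⠀⠀⠀⠀⠀⠀⠀

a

⠿⠿⠿⠿⠿⠿⠿⠿⠿⠿⠿⠿⠿
⠿⠿⠿⠿⠿⠿⠿⠿⠿⠿⠿⠿⠿
⠿⠿⠿⠿⠿⠿⠿⠿⠿⠿⠿⠿⠿
⠀⠀⠀⠀⠀⠀⠀⠀⠀⠀⠀⠀⠀
⠀⠀⠀⠀⠿⠿⠿⠿⠿⠿⠿⠀⠀
⠀⠀⠀⠀⠿⠿⠿⠿⠿⠿⠿⠀⠀
⠀⠀⠀⠀⠿⠿⣾⠂⠂⠂⠂⠀⠀
⠀⠀⠀⠀⠿⠿⠂⠿⠿⠿⠿⠀⠀
⠀⠀⠀⠀⠿⠿⠂⠿⠿⠿⠿⠀⠀
⠀⠀⠀⠀⠀⠀⠀⠀⠀⠀⠀⠀⠀
⠀⠀⠀⠀⠀⠀⠀⠀⠀⠀⠀⠀⠀
⠀⠀⠀⠀⠀⠀⠀⠀⠀⠀⠀⠀⠀
⠀⠀⠀⠀⠀⠀⠀⠀⠀⠀⠀⠀⠀

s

⠿⠿⠿⠿⠿⠿⠿⠿⠿⠿⠿⠿⠿
⠿⠿⠿⠿⠿⠿⠿⠿⠿⠿⠿⠿⠿
⠀⠀⠀⠀⠀⠀⠀⠀⠀⠀⠀⠀⠀
⠀⠀⠀⠀⠿⠿⠿⠿⠿⠿⠿⠀⠀
⠀⠀⠀⠀⠿⠿⠿⠿⠿⠿⠿⠀⠀
⠀⠀⠀⠀⠿⠿⠂⠂⠂⠂⠂⠀⠀
⠀⠀⠀⠀⠿⠿⣾⠿⠿⠿⠿⠀⠀
⠀⠀⠀⠀⠿⠿⠂⠿⠿⠿⠿⠀⠀
⠀⠀⠀⠀⠿⠿⠂⠿⠿⠀⠀⠀⠀
⠀⠀⠀⠀⠀⠀⠀⠀⠀⠀⠀⠀⠀
⠀⠀⠀⠀⠀⠀⠀⠀⠀⠀⠀⠀⠀
⠀⠀⠀⠀⠀⠀⠀⠀⠀⠀⠀⠀⠀
⠀⠀⠀⠀⠀⠀⠀⠀⠀⠀⠀⠀⠀

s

⠿⠿⠿⠿⠿⠿⠿⠿⠿⠿⠿⠿⠿
⠀⠀⠀⠀⠀⠀⠀⠀⠀⠀⠀⠀⠀
⠀⠀⠀⠀⠿⠿⠿⠿⠿⠿⠿⠀⠀
⠀⠀⠀⠀⠿⠿⠿⠿⠿⠿⠿⠀⠀
⠀⠀⠀⠀⠿⠿⠂⠂⠂⠂⠂⠀⠀
⠀⠀⠀⠀⠿⠿⠂⠿⠿⠿⠿⠀⠀
⠀⠀⠀⠀⠿⠿⣾⠿⠿⠿⠿⠀⠀
⠀⠀⠀⠀⠿⠿⠂⠿⠿⠀⠀⠀⠀
⠀⠀⠀⠀⠿⠿⠂⠿⠿⠀⠀⠀⠀
⠀⠀⠀⠀⠀⠀⠀⠀⠀⠀⠀⠀⠀
⠀⠀⠀⠀⠀⠀⠀⠀⠀⠀⠀⠀⠀
⠀⠀⠀⠀⠀⠀⠀⠀⠀⠀⠀⠀⠀
⠀⠀⠀⠀⠀⠀⠀⠀⠀⠀⠀⠀⠀

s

⠀⠀⠀⠀⠀⠀⠀⠀⠀⠀⠀⠀⠀
⠀⠀⠀⠀⠿⠿⠿⠿⠿⠿⠿⠀⠀
⠀⠀⠀⠀⠿⠿⠿⠿⠿⠿⠿⠀⠀
⠀⠀⠀⠀⠿⠿⠂⠂⠂⠂⠂⠀⠀
⠀⠀⠀⠀⠿⠿⠂⠿⠿⠿⠿⠀⠀
⠀⠀⠀⠀⠿⠿⠂⠿⠿⠿⠿⠀⠀
⠀⠀⠀⠀⠿⠿⣾⠿⠿⠀⠀⠀⠀
⠀⠀⠀⠀⠿⠿⠂⠿⠿⠀⠀⠀⠀
⠀⠀⠀⠀⠿⠿⠂⠿⠿⠀⠀⠀⠀
⠀⠀⠀⠀⠀⠀⠀⠀⠀⠀⠀⠀⠀
⠀⠀⠀⠀⠀⠀⠀⠀⠀⠀⠀⠀⠀
⠀⠀⠀⠀⠀⠀⠀⠀⠀⠀⠀⠀⠀
⠀⠀⠀⠀⠀⠀⠀⠀⠀⠀⠀⠀⠀

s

⠀⠀⠀⠀⠿⠿⠿⠿⠿⠿⠿⠀⠀
⠀⠀⠀⠀⠿⠿⠿⠿⠿⠿⠿⠀⠀
⠀⠀⠀⠀⠿⠿⠂⠂⠂⠂⠂⠀⠀
⠀⠀⠀⠀⠿⠿⠂⠿⠿⠿⠿⠀⠀
⠀⠀⠀⠀⠿⠿⠂⠿⠿⠿⠿⠀⠀
⠀⠀⠀⠀⠿⠿⠂⠿⠿⠀⠀⠀⠀
⠀⠀⠀⠀⠿⠿⣾⠿⠿⠀⠀⠀⠀
⠀⠀⠀⠀⠿⠿⠂⠿⠿⠀⠀⠀⠀
⠀⠀⠀⠀⠿⠿⠂⠿⠿⠀⠀⠀⠀
⠀⠀⠀⠀⠀⠀⠀⠀⠀⠀⠀⠀⠀
⠀⠀⠀⠀⠀⠀⠀⠀⠀⠀⠀⠀⠀
⠀⠀⠀⠀⠀⠀⠀⠀⠀⠀⠀⠀⠀
⠀⠀⠀⠀⠀⠀⠀⠀⠀⠀⠀⠀⠀

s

⠀⠀⠀⠀⠿⠿⠿⠿⠿⠿⠿⠀⠀
⠀⠀⠀⠀⠿⠿⠂⠂⠂⠂⠂⠀⠀
⠀⠀⠀⠀⠿⠿⠂⠿⠿⠿⠿⠀⠀
⠀⠀⠀⠀⠿⠿⠂⠿⠿⠿⠿⠀⠀
⠀⠀⠀⠀⠿⠿⠂⠿⠿⠀⠀⠀⠀
⠀⠀⠀⠀⠿⠿⠂⠿⠿⠀⠀⠀⠀
⠀⠀⠀⠀⠿⠿⣾⠿⠿⠀⠀⠀⠀
⠀⠀⠀⠀⠿⠿⠂⠿⠿⠀⠀⠀⠀
⠀⠀⠀⠀⠿⠿⠂⠿⠿⠀⠀⠀⠀
⠀⠀⠀⠀⠀⠀⠀⠀⠀⠀⠀⠀⠀
⠀⠀⠀⠀⠀⠀⠀⠀⠀⠀⠀⠀⠀
⠀⠀⠀⠀⠀⠀⠀⠀⠀⠀⠀⠀⠀
⠀⠀⠀⠀⠀⠀⠀⠀⠀⠀⠀⠀⠀

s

⠀⠀⠀⠀⠿⠿⠂⠂⠂⠂⠂⠀⠀
⠀⠀⠀⠀⠿⠿⠂⠿⠿⠿⠿⠀⠀
⠀⠀⠀⠀⠿⠿⠂⠿⠿⠿⠿⠀⠀
⠀⠀⠀⠀⠿⠿⠂⠿⠿⠀⠀⠀⠀
⠀⠀⠀⠀⠿⠿⠂⠿⠿⠀⠀⠀⠀
⠀⠀⠀⠀⠿⠿⠂⠿⠿⠀⠀⠀⠀
⠀⠀⠀⠀⠿⠿⣾⠿⠿⠀⠀⠀⠀
⠀⠀⠀⠀⠿⠿⠂⠿⠿⠀⠀⠀⠀
⠀⠀⠀⠀⠂⠂⠂⠂⠂⠀⠀⠀⠀
⠀⠀⠀⠀⠀⠀⠀⠀⠀⠀⠀⠀⠀
⠀⠀⠀⠀⠀⠀⠀⠀⠀⠀⠀⠀⠀
⠀⠀⠀⠀⠀⠀⠀⠀⠀⠀⠀⠀⠀
⠀⠀⠀⠀⠀⠀⠀⠀⠀⠀⠀⠀⠀

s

⠀⠀⠀⠀⠿⠿⠂⠿⠿⠿⠿⠀⠀
⠀⠀⠀⠀⠿⠿⠂⠿⠿⠿⠿⠀⠀
⠀⠀⠀⠀⠿⠿⠂⠿⠿⠀⠀⠀⠀
⠀⠀⠀⠀⠿⠿⠂⠿⠿⠀⠀⠀⠀
⠀⠀⠀⠀⠿⠿⠂⠿⠿⠀⠀⠀⠀
⠀⠀⠀⠀⠿⠿⠂⠿⠿⠀⠀⠀⠀
⠀⠀⠀⠀⠿⠿⣾⠿⠿⠀⠀⠀⠀
⠀⠀⠀⠀⠂⠂⠂⠂⠂⠀⠀⠀⠀
⠀⠀⠀⠀⠂⠂⠂⠂⠂⠀⠀⠀⠀
⠀⠀⠀⠀⠀⠀⠀⠀⠀⠀⠀⠀⠀
⠀⠀⠀⠀⠀⠀⠀⠀⠀⠀⠀⠀⠀
⠀⠀⠀⠀⠀⠀⠀⠀⠀⠀⠀⠀⠀
⠀⠀⠀⠀⠀⠀⠀⠀⠀⠀⠀⠀⠀

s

⠀⠀⠀⠀⠿⠿⠂⠿⠿⠿⠿⠀⠀
⠀⠀⠀⠀⠿⠿⠂⠿⠿⠀⠀⠀⠀
⠀⠀⠀⠀⠿⠿⠂⠿⠿⠀⠀⠀⠀
⠀⠀⠀⠀⠿⠿⠂⠿⠿⠀⠀⠀⠀
⠀⠀⠀⠀⠿⠿⠂⠿⠿⠀⠀⠀⠀
⠀⠀⠀⠀⠿⠿⠂⠿⠿⠀⠀⠀⠀
⠀⠀⠀⠀⠂⠂⣾⠂⠂⠀⠀⠀⠀
⠀⠀⠀⠀⠂⠂⠂⠂⠂⠀⠀⠀⠀
⠀⠀⠀⠀⠂⠂⠂⠶⠂⠀⠀⠀⠀
⠀⠀⠀⠀⠀⠀⠀⠀⠀⠀⠀⠀⠀
⠀⠀⠀⠀⠀⠀⠀⠀⠀⠀⠀⠀⠀
⠀⠀⠀⠀⠀⠀⠀⠀⠀⠀⠀⠀⠀
⠀⠀⠀⠀⠀⠀⠀⠀⠀⠀⠀⠀⠀

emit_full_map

⠿⠿⠿⠿⠿⠿⠿
⠿⠿⠿⠿⠿⠿⠿
⠿⠿⠂⠂⠂⠂⠂
⠿⠿⠂⠿⠿⠿⠿
⠿⠿⠂⠿⠿⠿⠿
⠿⠿⠂⠿⠿⠀⠀
⠿⠿⠂⠿⠿⠀⠀
⠿⠿⠂⠿⠿⠀⠀
⠿⠿⠂⠿⠿⠀⠀
⠿⠿⠂⠿⠿⠀⠀
⠂⠂⣾⠂⠂⠀⠀
⠂⠂⠂⠂⠂⠀⠀
⠂⠂⠂⠶⠂⠀⠀

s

⠀⠀⠀⠀⠿⠿⠂⠿⠿⠀⠀⠀⠀
⠀⠀⠀⠀⠿⠿⠂⠿⠿⠀⠀⠀⠀
⠀⠀⠀⠀⠿⠿⠂⠿⠿⠀⠀⠀⠀
⠀⠀⠀⠀⠿⠿⠂⠿⠿⠀⠀⠀⠀
⠀⠀⠀⠀⠿⠿⠂⠿⠿⠀⠀⠀⠀
⠀⠀⠀⠀⠂⠂⠂⠂⠂⠀⠀⠀⠀
⠀⠀⠀⠀⠂⠂⣾⠂⠂⠀⠀⠀⠀
⠀⠀⠀⠀⠂⠂⠂⠶⠂⠀⠀⠀⠀
⠀⠀⠀⠀⠿⠿⠿⠿⠿⠀⠀⠀⠀
⠀⠀⠀⠀⠀⠀⠀⠀⠀⠀⠀⠀⠀
⠀⠀⠀⠀⠀⠀⠀⠀⠀⠀⠀⠀⠀
⠀⠀⠀⠀⠀⠀⠀⠀⠀⠀⠀⠀⠀
⠀⠀⠀⠀⠀⠀⠀⠀⠀⠀⠀⠀⠀

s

⠀⠀⠀⠀⠿⠿⠂⠿⠿⠀⠀⠀⠀
⠀⠀⠀⠀⠿⠿⠂⠿⠿⠀⠀⠀⠀
⠀⠀⠀⠀⠿⠿⠂⠿⠿⠀⠀⠀⠀
⠀⠀⠀⠀⠿⠿⠂⠿⠿⠀⠀⠀⠀
⠀⠀⠀⠀⠂⠂⠂⠂⠂⠀⠀⠀⠀
⠀⠀⠀⠀⠂⠂⠂⠂⠂⠀⠀⠀⠀
⠀⠀⠀⠀⠂⠂⣾⠶⠂⠀⠀⠀⠀
⠀⠀⠀⠀⠿⠿⠿⠿⠿⠀⠀⠀⠀
⠀⠀⠀⠀⠿⠿⠿⠿⠿⠀⠀⠀⠀
⠀⠀⠀⠀⠀⠀⠀⠀⠀⠀⠀⠀⠀
⠀⠀⠀⠀⠀⠀⠀⠀⠀⠀⠀⠀⠀
⠀⠀⠀⠀⠀⠀⠀⠀⠀⠀⠀⠀⠀
⠀⠀⠀⠀⠀⠀⠀⠀⠀⠀⠀⠀⠀

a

⠀⠀⠀⠀⠀⠿⠿⠂⠿⠿⠀⠀⠀
⠀⠀⠀⠀⠀⠿⠿⠂⠿⠿⠀⠀⠀
⠀⠀⠀⠀⠀⠿⠿⠂⠿⠿⠀⠀⠀
⠀⠀⠀⠀⠀⠿⠿⠂⠿⠿⠀⠀⠀
⠀⠀⠀⠀⠿⠂⠂⠂⠂⠂⠀⠀⠀
⠀⠀⠀⠀⠿⠂⠂⠂⠂⠂⠀⠀⠀
⠀⠀⠀⠀⠿⠂⣾⠂⠶⠂⠀⠀⠀
⠀⠀⠀⠀⠿⠿⠿⠿⠿⠿⠀⠀⠀
⠀⠀⠀⠀⠿⠿⠿⠿⠿⠿⠀⠀⠀
⠀⠀⠀⠀⠀⠀⠀⠀⠀⠀⠀⠀⠀
⠀⠀⠀⠀⠀⠀⠀⠀⠀⠀⠀⠀⠀
⠀⠀⠀⠀⠀⠀⠀⠀⠀⠀⠀⠀⠀
⠀⠀⠀⠀⠀⠀⠀⠀⠀⠀⠀⠀⠀

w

⠀⠀⠀⠀⠀⠿⠿⠂⠿⠿⠀⠀⠀
⠀⠀⠀⠀⠀⠿⠿⠂⠿⠿⠀⠀⠀
⠀⠀⠀⠀⠀⠿⠿⠂⠿⠿⠀⠀⠀
⠀⠀⠀⠀⠀⠿⠿⠂⠿⠿⠀⠀⠀
⠀⠀⠀⠀⠿⠿⠿⠂⠿⠿⠀⠀⠀
⠀⠀⠀⠀⠿⠂⠂⠂⠂⠂⠀⠀⠀
⠀⠀⠀⠀⠿⠂⣾⠂⠂⠂⠀⠀⠀
⠀⠀⠀⠀⠿⠂⠂⠂⠶⠂⠀⠀⠀
⠀⠀⠀⠀⠿⠿⠿⠿⠿⠿⠀⠀⠀
⠀⠀⠀⠀⠿⠿⠿⠿⠿⠿⠀⠀⠀
⠀⠀⠀⠀⠀⠀⠀⠀⠀⠀⠀⠀⠀
⠀⠀⠀⠀⠀⠀⠀⠀⠀⠀⠀⠀⠀
⠀⠀⠀⠀⠀⠀⠀⠀⠀⠀⠀⠀⠀

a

⠀⠀⠀⠀⠀⠀⠿⠿⠂⠿⠿⠀⠀
⠀⠀⠀⠀⠀⠀⠿⠿⠂⠿⠿⠀⠀
⠀⠀⠀⠀⠀⠀⠿⠿⠂⠿⠿⠀⠀
⠀⠀⠀⠀⠀⠀⠿⠿⠂⠿⠿⠀⠀
⠀⠀⠀⠀⠿⠿⠿⠿⠂⠿⠿⠀⠀
⠀⠀⠀⠀⠿⠿⠂⠂⠂⠂⠂⠀⠀
⠀⠀⠀⠀⠿⠿⣾⠂⠂⠂⠂⠀⠀
⠀⠀⠀⠀⠿⠿⠂⠂⠂⠶⠂⠀⠀
⠀⠀⠀⠀⠿⠿⠿⠿⠿⠿⠿⠀⠀
⠀⠀⠀⠀⠀⠿⠿⠿⠿⠿⠿⠀⠀
⠀⠀⠀⠀⠀⠀⠀⠀⠀⠀⠀⠀⠀
⠀⠀⠀⠀⠀⠀⠀⠀⠀⠀⠀⠀⠀
⠀⠀⠀⠀⠀⠀⠀⠀⠀⠀⠀⠀⠀

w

⠀⠀⠀⠀⠀⠀⠿⠿⠂⠿⠿⠿⠿
⠀⠀⠀⠀⠀⠀⠿⠿⠂⠿⠿⠀⠀
⠀⠀⠀⠀⠀⠀⠿⠿⠂⠿⠿⠀⠀
⠀⠀⠀⠀⠀⠀⠿⠿⠂⠿⠿⠀⠀
⠀⠀⠀⠀⠿⠿⠿⠿⠂⠿⠿⠀⠀
⠀⠀⠀⠀⠿⠿⠿⠿⠂⠿⠿⠀⠀
⠀⠀⠀⠀⠿⠿⣾⠂⠂⠂⠂⠀⠀
⠀⠀⠀⠀⠿⠿⠂⠂⠂⠂⠂⠀⠀
⠀⠀⠀⠀⠿⠿⠂⠂⠂⠶⠂⠀⠀
⠀⠀⠀⠀⠿⠿⠿⠿⠿⠿⠿⠀⠀
⠀⠀⠀⠀⠀⠿⠿⠿⠿⠿⠿⠀⠀
⠀⠀⠀⠀⠀⠀⠀⠀⠀⠀⠀⠀⠀
⠀⠀⠀⠀⠀⠀⠀⠀⠀⠀⠀⠀⠀

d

⠀⠀⠀⠀⠀⠿⠿⠂⠿⠿⠿⠿⠀
⠀⠀⠀⠀⠀⠿⠿⠂⠿⠿⠀⠀⠀
⠀⠀⠀⠀⠀⠿⠿⠂⠿⠿⠀⠀⠀
⠀⠀⠀⠀⠀⠿⠿⠂⠿⠿⠀⠀⠀
⠀⠀⠀⠿⠿⠿⠿⠂⠿⠿⠀⠀⠀
⠀⠀⠀⠿⠿⠿⠿⠂⠿⠿⠀⠀⠀
⠀⠀⠀⠿⠿⠂⣾⠂⠂⠂⠀⠀⠀
⠀⠀⠀⠿⠿⠂⠂⠂⠂⠂⠀⠀⠀
⠀⠀⠀⠿⠿⠂⠂⠂⠶⠂⠀⠀⠀
⠀⠀⠀⠿⠿⠿⠿⠿⠿⠿⠀⠀⠀
⠀⠀⠀⠀⠿⠿⠿⠿⠿⠿⠀⠀⠀
⠀⠀⠀⠀⠀⠀⠀⠀⠀⠀⠀⠀⠀
⠀⠀⠀⠀⠀⠀⠀⠀⠀⠀⠀⠀⠀

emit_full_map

⠀⠀⠿⠿⠿⠿⠿⠿⠿
⠀⠀⠿⠿⠿⠿⠿⠿⠿
⠀⠀⠿⠿⠂⠂⠂⠂⠂
⠀⠀⠿⠿⠂⠿⠿⠿⠿
⠀⠀⠿⠿⠂⠿⠿⠿⠿
⠀⠀⠿⠿⠂⠿⠿⠀⠀
⠀⠀⠿⠿⠂⠿⠿⠀⠀
⠀⠀⠿⠿⠂⠿⠿⠀⠀
⠿⠿⠿⠿⠂⠿⠿⠀⠀
⠿⠿⠿⠿⠂⠿⠿⠀⠀
⠿⠿⠂⣾⠂⠂⠂⠀⠀
⠿⠿⠂⠂⠂⠂⠂⠀⠀
⠿⠿⠂⠂⠂⠶⠂⠀⠀
⠿⠿⠿⠿⠿⠿⠿⠀⠀
⠀⠿⠿⠿⠿⠿⠿⠀⠀

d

⠀⠀⠀⠀⠿⠿⠂⠿⠿⠿⠿⠀⠀
⠀⠀⠀⠀⠿⠿⠂⠿⠿⠀⠀⠀⠀
⠀⠀⠀⠀⠿⠿⠂⠿⠿⠀⠀⠀⠀
⠀⠀⠀⠀⠿⠿⠂⠿⠿⠀⠀⠀⠀
⠀⠀⠿⠿⠿⠿⠂⠿⠿⠀⠀⠀⠀
⠀⠀⠿⠿⠿⠿⠂⠿⠿⠀⠀⠀⠀
⠀⠀⠿⠿⠂⠂⣾⠂⠂⠀⠀⠀⠀
⠀⠀⠿⠿⠂⠂⠂⠂⠂⠀⠀⠀⠀
⠀⠀⠿⠿⠂⠂⠂⠶⠂⠀⠀⠀⠀
⠀⠀⠿⠿⠿⠿⠿⠿⠿⠀⠀⠀⠀
⠀⠀⠀⠿⠿⠿⠿⠿⠿⠀⠀⠀⠀
⠀⠀⠀⠀⠀⠀⠀⠀⠀⠀⠀⠀⠀
⠀⠀⠀⠀⠀⠀⠀⠀⠀⠀⠀⠀⠀

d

⠀⠀⠀⠿⠿⠂⠿⠿⠿⠿⠀⠀⠀
⠀⠀⠀⠿⠿⠂⠿⠿⠀⠀⠀⠀⠀
⠀⠀⠀⠿⠿⠂⠿⠿⠀⠀⠀⠀⠀
⠀⠀⠀⠿⠿⠂⠿⠿⠀⠀⠀⠀⠀
⠀⠿⠿⠿⠿⠂⠿⠿⠿⠀⠀⠀⠀
⠀⠿⠿⠿⠿⠂⠿⠿⠿⠀⠀⠀⠀
⠀⠿⠿⠂⠂⠂⣾⠂⠿⠀⠀⠀⠀
⠀⠿⠿⠂⠂⠂⠂⠂⠂⠀⠀⠀⠀
⠀⠿⠿⠂⠂⠂⠶⠂⠿⠀⠀⠀⠀
⠀⠿⠿⠿⠿⠿⠿⠿⠀⠀⠀⠀⠀
⠀⠀⠿⠿⠿⠿⠿⠿⠀⠀⠀⠀⠀
⠀⠀⠀⠀⠀⠀⠀⠀⠀⠀⠀⠀⠀
⠀⠀⠀⠀⠀⠀⠀⠀⠀⠀⠀⠀⠀

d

⠀⠀⠿⠿⠂⠿⠿⠿⠿⠀⠀⠀⠀
⠀⠀⠿⠿⠂⠿⠿⠀⠀⠀⠀⠀⠀
⠀⠀⠿⠿⠂⠿⠿⠀⠀⠀⠀⠀⠀
⠀⠀⠿⠿⠂⠿⠿⠀⠀⠀⠀⠀⠀
⠿⠿⠿⠿⠂⠿⠿⠿⠿⠀⠀⠀⠀
⠿⠿⠿⠿⠂⠿⠿⠿⠿⠀⠀⠀⠀
⠿⠿⠂⠂⠂⠂⣾⠿⠿⠀⠀⠀⠀
⠿⠿⠂⠂⠂⠂⠂⠂⠂⠀⠀⠀⠀
⠿⠿⠂⠂⠂⠶⠂⠿⠿⠀⠀⠀⠀
⠿⠿⠿⠿⠿⠿⠿⠀⠀⠀⠀⠀⠀
⠀⠿⠿⠿⠿⠿⠿⠀⠀⠀⠀⠀⠀
⠀⠀⠀⠀⠀⠀⠀⠀⠀⠀⠀⠀⠀
⠀⠀⠀⠀⠀⠀⠀⠀⠀⠀⠀⠀⠀

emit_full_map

⠀⠀⠿⠿⠿⠿⠿⠿⠿
⠀⠀⠿⠿⠿⠿⠿⠿⠿
⠀⠀⠿⠿⠂⠂⠂⠂⠂
⠀⠀⠿⠿⠂⠿⠿⠿⠿
⠀⠀⠿⠿⠂⠿⠿⠿⠿
⠀⠀⠿⠿⠂⠿⠿⠀⠀
⠀⠀⠿⠿⠂⠿⠿⠀⠀
⠀⠀⠿⠿⠂⠿⠿⠀⠀
⠿⠿⠿⠿⠂⠿⠿⠿⠿
⠿⠿⠿⠿⠂⠿⠿⠿⠿
⠿⠿⠂⠂⠂⠂⣾⠿⠿
⠿⠿⠂⠂⠂⠂⠂⠂⠂
⠿⠿⠂⠂⠂⠶⠂⠿⠿
⠿⠿⠿⠿⠿⠿⠿⠀⠀
⠀⠿⠿⠿⠿⠿⠿⠀⠀
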